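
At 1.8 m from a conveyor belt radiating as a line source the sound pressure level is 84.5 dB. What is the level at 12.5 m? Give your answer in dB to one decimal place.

76.1 dB

Cylindrical spreading from a line source gives a 10·log₁₀(r₂/r₁) drop.
L₂ = 84.5 − 10·log₁₀(12.5/1.8) = 84.5 − 8.416 = 76.08 dB.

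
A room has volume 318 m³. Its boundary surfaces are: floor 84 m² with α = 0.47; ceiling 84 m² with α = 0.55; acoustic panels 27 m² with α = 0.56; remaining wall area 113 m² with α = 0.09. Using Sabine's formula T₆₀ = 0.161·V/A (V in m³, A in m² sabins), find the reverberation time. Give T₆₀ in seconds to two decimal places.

0.46 s

A = Σ Sᵢαᵢ = 84·0.47 + 84·0.55 + 27·0.56 + 113·0.09 = 110.97 m².
T₆₀ = 0.161 × 318 / 110.97 = 0.461 s.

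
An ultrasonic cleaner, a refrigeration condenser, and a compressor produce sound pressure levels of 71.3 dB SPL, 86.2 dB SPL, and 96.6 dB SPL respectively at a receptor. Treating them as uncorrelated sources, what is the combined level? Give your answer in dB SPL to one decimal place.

97.0 dB SPL

For uncorrelated sources the intensities add, so convert each level to linear form, sum, and take 10·log₁₀ of the total.
Σ 10^(L/10) = 10^(71.3/10) + 10^(86.2/10) + 10^(96.6/10) = 5.001e+09.
L_total = 10·log₁₀(5.001e+09) = 96.99 dB SPL.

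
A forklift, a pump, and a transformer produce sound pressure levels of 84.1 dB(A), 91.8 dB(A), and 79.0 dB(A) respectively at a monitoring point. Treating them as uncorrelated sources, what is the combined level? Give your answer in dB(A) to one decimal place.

Incoherent sources combine by intensity addition: L_total = 10·log₁₀(Σ 10^(L_i/10)).
Σ 10^(L/10) = 10^(84.1/10) + 10^(91.8/10) + 10^(79.0/10) = 1.850e+09.
L_total = 10·log₁₀(1.850e+09) = 92.67 dB(A).

92.7 dB(A)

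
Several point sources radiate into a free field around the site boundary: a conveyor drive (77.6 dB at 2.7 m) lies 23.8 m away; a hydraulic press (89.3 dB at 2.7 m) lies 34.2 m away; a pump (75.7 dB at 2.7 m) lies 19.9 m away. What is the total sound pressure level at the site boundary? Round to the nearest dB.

First find each source's level at the receiver (point-source: −20·log₁₀(r/r_ref)), then combine on an intensity basis.
conveyor drive: 77.6 − 20·log₁₀(23.8/2.7) = 77.6 − 18.90 = 58.70 dB.
hydraulic press: 89.3 − 20·log₁₀(34.2/2.7) = 89.3 − 22.05 = 67.25 dB.
pump: 75.7 − 20·log₁₀(19.9/2.7) = 75.7 − 17.35 = 58.35 dB.
Σ 10^(L/10) = 6.729e+06 → L_total = 10·log₁₀(6.729e+06) = 68.28 dB.

68 dB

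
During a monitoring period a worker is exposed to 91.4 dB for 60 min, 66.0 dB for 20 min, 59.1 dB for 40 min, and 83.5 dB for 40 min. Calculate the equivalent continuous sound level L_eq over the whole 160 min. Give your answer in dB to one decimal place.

Weight each interval's intensity by its duration and average over T = 160 min:
Σ tᵢ·10^(Lᵢ/10) = 60·10^(91.4/10) + 20·10^(66.0/10) + 40·10^(59.1/10) + 40·10^(83.5/10) = 9.189e+10.
L_eq = 10·log₁₀(9.189e+10/160) = 87.59 dB.

87.6 dB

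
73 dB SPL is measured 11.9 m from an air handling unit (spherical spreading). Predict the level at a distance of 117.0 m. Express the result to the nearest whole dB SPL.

53 dB SPL

Point-source attenuation: ΔL = 20·log₁₀(r₂/r₁) = 20·log₁₀(117.0/11.9) = 19.853 dB.
L₂ = 73 − 20·log₁₀(117.0/11.9) = 73 − 19.853 = 53.15 dB SPL.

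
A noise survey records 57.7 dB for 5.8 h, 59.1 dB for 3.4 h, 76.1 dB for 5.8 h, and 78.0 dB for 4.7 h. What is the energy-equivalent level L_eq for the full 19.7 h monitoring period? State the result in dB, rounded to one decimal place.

74.4 dB

The energy average is taken in the linear domain: L_eq = 10·log₁₀[(Σ tᵢ·10^(Lᵢ/10))/T], T = 19.7 h.
Σ tᵢ·10^(Lᵢ/10) = 5.8·10^(57.7/10) + 3.4·10^(59.1/10) + 5.8·10^(76.1/10) + 4.7·10^(78.0/10) = 5.390e+08.
L_eq = 10·log₁₀(5.390e+08/19.7) = 74.37 dB.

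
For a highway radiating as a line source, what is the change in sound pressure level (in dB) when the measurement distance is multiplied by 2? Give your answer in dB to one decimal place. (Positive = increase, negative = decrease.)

With cylindrical spreading the level changes by −10·log₁₀(r₂/r₁).
ΔL = −10·log₁₀(2) = -3.01 dB.

-3.0 dB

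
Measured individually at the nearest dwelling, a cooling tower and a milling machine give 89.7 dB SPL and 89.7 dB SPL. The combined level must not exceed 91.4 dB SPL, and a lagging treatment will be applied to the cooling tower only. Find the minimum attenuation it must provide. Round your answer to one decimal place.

Everything except the cooling tower sums to 10^(89.7/10) = 9.333e+08 in linear terms, 89.70 dB SPL.
The limit corresponds to 10^(91.4/10) = 1.380e+09; subtracting the fixed part leaves 4.471e+08 for the cooling tower, i.e. 86.50 dB SPL.
Required insertion loss = 89.7 − 86.50 = 3.20 dB.

3.2 dB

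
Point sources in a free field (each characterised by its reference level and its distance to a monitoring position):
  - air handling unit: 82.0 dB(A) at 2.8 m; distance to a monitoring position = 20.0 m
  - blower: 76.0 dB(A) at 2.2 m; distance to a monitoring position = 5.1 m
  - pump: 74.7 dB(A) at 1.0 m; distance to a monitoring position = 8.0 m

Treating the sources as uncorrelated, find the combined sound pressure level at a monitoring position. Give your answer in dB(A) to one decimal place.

70.4 dB(A)

First find each source's level at the receiver (point-source: −20·log₁₀(r/r_ref)), then combine on an intensity basis.
air handling unit: 82.0 − 20·log₁₀(20.0/2.8) = 82.0 − 17.08 = 64.92 dB(A).
blower: 76.0 − 20·log₁₀(5.1/2.2) = 76.0 − 7.30 = 68.70 dB(A).
pump: 74.7 − 20·log₁₀(8.0/1.0) = 74.7 − 18.06 = 56.64 dB(A).
Σ 10^(L/10) = 1.098e+07 → L_total = 10·log₁₀(1.098e+07) = 70.40 dB(A).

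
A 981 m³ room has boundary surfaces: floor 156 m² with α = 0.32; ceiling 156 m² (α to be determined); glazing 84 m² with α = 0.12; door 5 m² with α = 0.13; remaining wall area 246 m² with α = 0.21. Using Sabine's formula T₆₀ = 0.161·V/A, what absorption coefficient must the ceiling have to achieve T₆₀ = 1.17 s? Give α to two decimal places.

A = 0.161·V/T₆₀ = 0.161·981/1.17 = 134.99 m² sabins.
Absorption from the other surfaces = 156·0.32 + 84·0.12 + 5·0.13 + 246·0.21 = 112.31 m², so the ceiling must supply 22.68 m² over 156 m².
α = 22.68/156 = 0.145.

0.15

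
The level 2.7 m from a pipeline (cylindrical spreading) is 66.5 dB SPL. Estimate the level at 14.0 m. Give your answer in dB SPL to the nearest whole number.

59 dB SPL

Cylindrical spreading from a line source gives a 10·log₁₀(r₂/r₁) drop.
L₂ = 66.5 − 10·log₁₀(14.0/2.7) = 66.5 − 7.148 = 59.35 dB SPL.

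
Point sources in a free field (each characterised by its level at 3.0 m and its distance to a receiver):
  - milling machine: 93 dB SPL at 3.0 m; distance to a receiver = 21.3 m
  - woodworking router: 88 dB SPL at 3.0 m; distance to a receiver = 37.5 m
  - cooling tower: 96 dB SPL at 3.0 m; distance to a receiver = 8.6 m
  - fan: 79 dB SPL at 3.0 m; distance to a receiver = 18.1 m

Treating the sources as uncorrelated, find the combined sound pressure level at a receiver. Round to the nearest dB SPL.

87 dB SPL

First find each source's level at the receiver (point-source: −20·log₁₀(r/r_ref)), then combine on an intensity basis.
milling machine: 93 − 20·log₁₀(21.3/3.0) = 93 − 17.03 = 75.97 dB SPL.
woodworking router: 88 − 20·log₁₀(37.5/3.0) = 88 − 21.94 = 66.06 dB SPL.
cooling tower: 96 − 20·log₁₀(8.6/3.0) = 96 − 9.15 = 86.85 dB SPL.
fan: 79 − 20·log₁₀(18.1/3.0) = 79 − 15.61 = 63.39 dB SPL.
Σ 10^(L/10) = 5.302e+08 → L_total = 10·log₁₀(5.302e+08) = 87.24 dB SPL.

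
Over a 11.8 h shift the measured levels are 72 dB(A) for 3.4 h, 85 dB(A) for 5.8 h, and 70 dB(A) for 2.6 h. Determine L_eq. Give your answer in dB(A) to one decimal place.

The energy average is taken in the linear domain: L_eq = 10·log₁₀[(Σ tᵢ·10^(Lᵢ/10))/T], T = 11.8 h.
Σ tᵢ·10^(Lᵢ/10) = 3.4·10^(72/10) + 5.8·10^(85/10) + 2.6·10^(70/10) = 1.914e+09.
L_eq = 10·log₁₀(1.914e+09/11.8) = 82.10 dB(A).

82.1 dB(A)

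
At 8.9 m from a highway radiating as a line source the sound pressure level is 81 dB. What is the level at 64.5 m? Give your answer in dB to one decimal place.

72.4 dB

Cylindrical spreading from a line source gives a 10·log₁₀(r₂/r₁) drop.
L₂ = 81 − 10·log₁₀(64.5/8.9) = 81 − 8.602 = 72.40 dB.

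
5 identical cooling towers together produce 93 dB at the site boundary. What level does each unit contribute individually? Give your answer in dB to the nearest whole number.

Dividing the total intensity by 5 lowers the level by 10·log₁₀ 5 = 6.990 dB: L₁ = 93 − 6.990.

86 dB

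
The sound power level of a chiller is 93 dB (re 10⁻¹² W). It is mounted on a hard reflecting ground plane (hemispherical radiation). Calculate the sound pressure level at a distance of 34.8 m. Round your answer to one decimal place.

54.2 dB

Free-field hemispherical radiation: L_p = L_w − 10·log₁₀(2π·r²), r = 34.8 m.
2π·r² = 7609 m², 10·log₁₀ of that is 38.813 dB.
L_p = 93 − 38.813 = 54.19 dB.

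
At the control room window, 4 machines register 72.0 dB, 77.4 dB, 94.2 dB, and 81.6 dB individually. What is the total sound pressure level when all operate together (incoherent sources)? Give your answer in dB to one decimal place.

94.5 dB

Incoherent sources combine by intensity addition: L_total = 10·log₁₀(Σ 10^(L_i/10)).
Σ 10^(L/10) = 10^(72.0/10) + 10^(77.4/10) + 10^(94.2/10) + 10^(81.6/10) = 2.846e+09.
L_total = 10·log₁₀(2.846e+09) = 94.54 dB.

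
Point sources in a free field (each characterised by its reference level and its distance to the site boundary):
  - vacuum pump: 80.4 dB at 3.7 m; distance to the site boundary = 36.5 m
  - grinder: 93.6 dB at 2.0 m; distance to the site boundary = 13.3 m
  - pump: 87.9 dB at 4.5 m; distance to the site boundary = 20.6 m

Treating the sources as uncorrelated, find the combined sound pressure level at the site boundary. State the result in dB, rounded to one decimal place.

Propagate each source to the receiver with L = L_ref − 20·log₁₀(r/r_ref), then add intensities.
vacuum pump: 80.4 − 20·log₁₀(36.5/3.7) = 80.4 − 19.88 = 60.52 dB.
grinder: 93.6 − 20·log₁₀(13.3/2.0) = 93.6 − 16.46 = 77.14 dB.
pump: 87.9 − 20·log₁₀(20.6/4.5) = 87.9 − 13.21 = 74.69 dB.
Σ 10^(L/10) = 8.235e+07 → L_total = 10·log₁₀(8.235e+07) = 79.16 dB.

79.2 dB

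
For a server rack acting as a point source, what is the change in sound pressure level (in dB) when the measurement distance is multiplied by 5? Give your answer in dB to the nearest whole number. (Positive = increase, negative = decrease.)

-14 dB

A point source loses 6 dB per doubling of distance; generally ΔL = −20·log₁₀(r₂/r₁).
ΔL = −20·log₁₀(5) = -13.98 dB.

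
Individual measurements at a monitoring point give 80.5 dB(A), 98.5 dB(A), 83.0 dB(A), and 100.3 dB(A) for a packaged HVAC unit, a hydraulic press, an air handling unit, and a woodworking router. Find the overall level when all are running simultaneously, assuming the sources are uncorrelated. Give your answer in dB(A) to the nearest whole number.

Incoherent sources combine by intensity addition: L_total = 10·log₁₀(Σ 10^(L_i/10)).
Σ 10^(L/10) = 10^(80.5/10) + 10^(98.5/10) + 10^(83.0/10) + 10^(100.3/10) = 1.811e+10.
L_total = 10·log₁₀(1.811e+10) = 102.58 dB(A).

103 dB(A)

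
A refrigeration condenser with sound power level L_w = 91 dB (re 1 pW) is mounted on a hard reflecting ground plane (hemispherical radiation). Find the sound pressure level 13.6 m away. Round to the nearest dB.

60 dB

L_p = L_w − 10·log₁₀(2π·r²) with r = 13.6 m.
2π·r² = 1162 m², 10·log₁₀ of that is 30.653 dB.
L_p = 91 − 30.653 = 60.35 dB.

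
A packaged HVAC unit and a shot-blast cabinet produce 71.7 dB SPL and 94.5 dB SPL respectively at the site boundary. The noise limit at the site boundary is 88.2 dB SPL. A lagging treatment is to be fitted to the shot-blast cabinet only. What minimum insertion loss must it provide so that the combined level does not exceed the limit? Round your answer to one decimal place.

Everything except the shot-blast cabinet sums to 10^(71.7/10) = 1.479e+07 in linear terms, 71.70 dB SPL.
The limit corresponds to 10^(88.2/10) = 6.607e+08; subtracting the fixed part leaves 6.459e+08 for the shot-blast cabinet, i.e. 88.10 dB SPL.
Required insertion loss = 94.5 − 88.10 = 6.40 dB.

6.4 dB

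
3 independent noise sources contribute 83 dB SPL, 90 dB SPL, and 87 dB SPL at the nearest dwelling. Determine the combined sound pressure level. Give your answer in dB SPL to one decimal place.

92.3 dB SPL

Incoherent sources combine by intensity addition: L_total = 10·log₁₀(Σ 10^(L_i/10)).
Σ 10^(L/10) = 10^(83/10) + 10^(90/10) + 10^(87/10) = 1.701e+09.
L_total = 10·log₁₀(1.701e+09) = 92.31 dB SPL.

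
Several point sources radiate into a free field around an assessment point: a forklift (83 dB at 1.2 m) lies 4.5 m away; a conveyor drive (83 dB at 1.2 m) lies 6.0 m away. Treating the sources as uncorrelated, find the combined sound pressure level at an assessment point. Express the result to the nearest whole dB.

First find each source's level at the receiver (point-source: −20·log₁₀(r/r_ref)), then combine on an intensity basis.
forklift: 83 − 20·log₁₀(4.5/1.2) = 83 − 11.48 = 71.52 dB.
conveyor drive: 83 − 20·log₁₀(6.0/1.2) = 83 − 13.98 = 69.02 dB.
Σ 10^(L/10) = 2.217e+07 → L_total = 10·log₁₀(2.217e+07) = 73.46 dB.

73 dB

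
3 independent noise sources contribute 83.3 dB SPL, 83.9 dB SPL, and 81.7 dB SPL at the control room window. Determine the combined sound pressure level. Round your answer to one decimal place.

87.8 dB SPL

For uncorrelated sources the intensities add, so convert each level to linear form, sum, and take 10·log₁₀ of the total.
Σ 10^(L/10) = 10^(83.3/10) + 10^(83.9/10) + 10^(81.7/10) = 6.072e+08.
L_total = 10·log₁₀(6.072e+08) = 87.83 dB SPL.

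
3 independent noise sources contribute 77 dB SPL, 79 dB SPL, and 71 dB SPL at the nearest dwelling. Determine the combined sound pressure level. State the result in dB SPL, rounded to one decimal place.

81.5 dB SPL

Incoherent sources combine by intensity addition: L_total = 10·log₁₀(Σ 10^(L_i/10)).
Σ 10^(L/10) = 10^(77/10) + 10^(79/10) + 10^(71/10) = 1.421e+08.
L_total = 10·log₁₀(1.421e+08) = 81.53 dB SPL.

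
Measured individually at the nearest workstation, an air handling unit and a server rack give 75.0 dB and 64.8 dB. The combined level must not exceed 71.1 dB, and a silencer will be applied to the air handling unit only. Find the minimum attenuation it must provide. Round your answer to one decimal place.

5.1 dB

Everything except the air handling unit sums to 10^(64.8/10) = 3.020e+06 in linear terms, 64.80 dB.
To meet 71.1 dB overall, the treated air handling unit may contribute at most 10^(71.1/10) − 3.020e+06 = 9.863e+06, i.e. 69.94 dB.
So the air handling unit must be reduced from 75.0 to 69.94 dB: IL = 5.06 dB.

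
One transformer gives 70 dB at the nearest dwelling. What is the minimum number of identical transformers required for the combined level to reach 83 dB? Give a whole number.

Need L₁ + 10·log₁₀ N ≥ 83, i.e. log₁₀ N ≥ 1.30.
N ≥ 10^(13.0/10) = 19.953, so N = 20.

20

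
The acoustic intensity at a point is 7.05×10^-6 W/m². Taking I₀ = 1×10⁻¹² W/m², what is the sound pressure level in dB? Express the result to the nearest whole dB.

68 dB

I/I₀ = 7.05×10^-6/10⁻¹² = 7.05×10^6, and L = 10·log₁₀(I/I₀).
L = 10·(0.8482 + 6) = 68.48 dB.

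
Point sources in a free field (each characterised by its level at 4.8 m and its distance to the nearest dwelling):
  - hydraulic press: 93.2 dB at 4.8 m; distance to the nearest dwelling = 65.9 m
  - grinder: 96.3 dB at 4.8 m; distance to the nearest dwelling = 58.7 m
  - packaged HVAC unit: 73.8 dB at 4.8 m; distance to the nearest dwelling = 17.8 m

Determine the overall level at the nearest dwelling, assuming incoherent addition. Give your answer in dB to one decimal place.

Apply inverse-square spreading to bring every level to the receiver, then sum 10^(L/10).
hydraulic press: 93.2 − 20·log₁₀(65.9/4.8) = 93.2 − 22.75 = 70.45 dB.
grinder: 96.3 − 20·log₁₀(58.7/4.8) = 96.3 − 21.75 = 74.55 dB.
packaged HVAC unit: 73.8 − 20·log₁₀(17.8/4.8) = 73.8 − 11.38 = 62.42 dB.
Σ 10^(L/10) = 4.135e+07 → L_total = 10·log₁₀(4.135e+07) = 76.17 dB.

76.2 dB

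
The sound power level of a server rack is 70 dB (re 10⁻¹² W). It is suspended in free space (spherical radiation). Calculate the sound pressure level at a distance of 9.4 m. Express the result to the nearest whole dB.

L_p = L_w − 10·log₁₀(4π·r²) with r = 9.4 m.
4π·r² = 1110 m², 10·log₁₀ of that is 30.455 dB.
L_p = 70 − 30.455 = 39.55 dB.

40 dB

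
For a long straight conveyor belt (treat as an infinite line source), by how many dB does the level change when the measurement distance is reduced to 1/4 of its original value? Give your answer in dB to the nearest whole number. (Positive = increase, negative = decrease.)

Line-source spreading: ΔL = −10·log₁₀(r₂/r₁).
ΔL = −10·log₁₀(0.25) = +6.02 dB.

+6 dB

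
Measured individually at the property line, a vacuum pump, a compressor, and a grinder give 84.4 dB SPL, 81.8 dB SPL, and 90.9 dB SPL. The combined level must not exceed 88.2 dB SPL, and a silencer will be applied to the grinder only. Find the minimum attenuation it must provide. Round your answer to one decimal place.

Fixed contribution from the other sources: Σ 10^(L/10) = 10^(84.4/10) + 10^(81.8/10) = 4.268e+08 (86.30 dB SPL).
To meet 88.2 dB SPL overall, the treated grinder may contribute at most 10^(88.2/10) − 4.268e+08 = 2.339e+08, i.e. 83.69 dB SPL.
Required insertion loss = 90.9 − 83.69 = 7.21 dB.

7.2 dB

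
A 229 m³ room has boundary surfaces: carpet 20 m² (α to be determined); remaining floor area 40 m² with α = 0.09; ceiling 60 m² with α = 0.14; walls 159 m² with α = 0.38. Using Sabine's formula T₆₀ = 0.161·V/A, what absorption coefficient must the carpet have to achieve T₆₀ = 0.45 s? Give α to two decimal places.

0.48

From T₆₀ = 0.161·V/A, the target T₆₀ = 0.45 s needs A = 0.161·229/0.45 = 81.93 m².
Absorption from the other surfaces = 40·0.09 + 60·0.14 + 159·0.38 = 72.42 m², so the carpet must supply 9.51 m² over 20 m².
α = 9.51/20 = 0.476.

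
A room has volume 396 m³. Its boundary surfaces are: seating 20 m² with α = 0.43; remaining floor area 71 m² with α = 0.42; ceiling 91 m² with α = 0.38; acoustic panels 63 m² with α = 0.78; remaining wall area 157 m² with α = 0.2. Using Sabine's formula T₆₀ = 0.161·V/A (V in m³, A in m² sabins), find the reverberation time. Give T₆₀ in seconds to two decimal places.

Summing Sᵢαᵢ: 20·0.43 + 71·0.42 + 91·0.38 + 63·0.78 + 157·0.2 = 153.54 m².
T₆₀ = 0.161 × 396 / 153.54 = 0.415 s.

0.42 s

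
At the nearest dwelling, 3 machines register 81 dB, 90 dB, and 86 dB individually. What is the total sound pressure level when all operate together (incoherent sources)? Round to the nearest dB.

92 dB

Incoherent sources combine by intensity addition: L_total = 10·log₁₀(Σ 10^(L_i/10)).
Σ 10^(L/10) = 10^(81/10) + 10^(90/10) + 10^(86/10) = 1.524e+09.
L_total = 10·log₁₀(1.524e+09) = 91.83 dB.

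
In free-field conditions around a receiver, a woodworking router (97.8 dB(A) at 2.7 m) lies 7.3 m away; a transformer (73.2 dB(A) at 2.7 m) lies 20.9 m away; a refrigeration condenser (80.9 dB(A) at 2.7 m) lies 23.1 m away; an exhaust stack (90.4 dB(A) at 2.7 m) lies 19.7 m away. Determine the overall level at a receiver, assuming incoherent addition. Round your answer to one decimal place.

Apply inverse-square spreading to bring every level to the receiver, then sum 10^(L/10).
woodworking router: 97.8 − 20·log₁₀(7.3/2.7) = 97.8 − 8.64 = 89.16 dB(A).
transformer: 73.2 − 20·log₁₀(20.9/2.7) = 73.2 − 17.78 = 55.42 dB(A).
refrigeration condenser: 80.9 − 20·log₁₀(23.1/2.7) = 80.9 − 18.64 = 62.26 dB(A).
exhaust stack: 90.4 − 20·log₁₀(19.7/2.7) = 90.4 − 17.26 = 73.14 dB(A).
Σ 10^(L/10) = 8.469e+08 → L_total = 10·log₁₀(8.469e+08) = 89.28 dB(A).

89.3 dB(A)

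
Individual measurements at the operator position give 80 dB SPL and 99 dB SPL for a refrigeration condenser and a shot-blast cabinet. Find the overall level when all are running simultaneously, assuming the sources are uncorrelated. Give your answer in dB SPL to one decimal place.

99.1 dB SPL

For uncorrelated sources the intensities add, so convert each level to linear form, sum, and take 10·log₁₀ of the total.
Σ 10^(L/10) = 10^(80/10) + 10^(99/10) = 8.043e+09.
L_total = 10·log₁₀(8.043e+09) = 99.05 dB SPL.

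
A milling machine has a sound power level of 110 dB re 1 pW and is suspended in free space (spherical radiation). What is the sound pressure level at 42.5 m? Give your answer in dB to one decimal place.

66.4 dB

L_p = L_w − 10·log₁₀(4π·r²) with r = 42.5 m.
4π·r² = 2.27e+04 m², 10·log₁₀ of that is 43.560 dB.
L_p = 110 − 43.560 = 66.44 dB.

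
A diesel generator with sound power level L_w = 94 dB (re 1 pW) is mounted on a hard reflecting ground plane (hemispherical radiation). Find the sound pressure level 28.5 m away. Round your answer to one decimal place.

56.9 dB

L_p = L_w − 10·log₁₀(2π·r²) with r = 28.5 m.
2π·r² = 5104 m², 10·log₁₀ of that is 37.079 dB.
L_p = 94 − 37.079 = 56.92 dB.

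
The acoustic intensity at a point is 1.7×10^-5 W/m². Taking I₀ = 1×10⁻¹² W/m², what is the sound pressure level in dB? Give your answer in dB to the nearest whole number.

L = 10·log₁₀(I/I₀) = 10·log₁₀(1.7×10^-5/10⁻¹²) = 10·log₁₀(1.7×10^7).
L = 10·(0.2304 + 7) = 72.30 dB.

72 dB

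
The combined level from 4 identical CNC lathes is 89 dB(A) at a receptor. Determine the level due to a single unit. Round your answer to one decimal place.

83.0 dB(A)

For N identical incoherent sources L_total = L₁ + 10·log₁₀ N, so L₁ = 89 − 10·log₁₀(4) = 89 − 6.021.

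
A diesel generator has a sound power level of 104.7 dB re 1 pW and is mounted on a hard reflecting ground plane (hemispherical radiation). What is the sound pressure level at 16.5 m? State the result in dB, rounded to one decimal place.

72.4 dB

Free-field hemispherical radiation: L_p = L_w − 10·log₁₀(2π·r²), r = 16.5 m.
2π·r² = 1711 m², 10·log₁₀ of that is 32.331 dB.
L_p = 104.7 − 32.331 = 72.37 dB.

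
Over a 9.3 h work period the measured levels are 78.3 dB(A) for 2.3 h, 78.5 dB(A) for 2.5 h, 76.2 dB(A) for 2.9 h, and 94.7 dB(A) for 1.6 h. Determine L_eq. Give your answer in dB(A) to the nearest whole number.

87 dB(A)

L_eq = 10·log₁₀[(1/T)·Σ tᵢ·10^(Lᵢ/10)] with T = 9.3 h.
Σ tᵢ·10^(Lᵢ/10) = 2.3·10^(78.3/10) + 2.5·10^(78.5/10) + 2.9·10^(76.2/10) + 1.6·10^(94.7/10) = 5.175e+09.
L_eq = 10·log₁₀(5.175e+09/9.3) = 87.45 dB(A).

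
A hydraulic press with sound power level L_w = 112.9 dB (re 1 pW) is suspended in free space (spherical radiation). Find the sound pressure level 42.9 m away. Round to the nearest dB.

The power spreads over a sphere of area 4π·r², so L_p = L_w − 10·log₁₀(4π·r²).
4π·r² = 2.313e+04 m², 10·log₁₀ of that is 43.641 dB.
L_p = 112.9 − 43.641 = 69.26 dB.

69 dB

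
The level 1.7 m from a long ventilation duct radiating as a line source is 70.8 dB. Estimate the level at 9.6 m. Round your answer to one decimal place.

63.3 dB

For a line source, L₂ = L₁ − 10·log₁₀(r₂/r₁).
L₂ = 70.8 − 10·log₁₀(9.6/1.7) = 70.8 − 7.518 = 63.28 dB.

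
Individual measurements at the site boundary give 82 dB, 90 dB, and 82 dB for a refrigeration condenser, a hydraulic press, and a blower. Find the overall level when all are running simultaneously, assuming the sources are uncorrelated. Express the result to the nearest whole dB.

For uncorrelated sources the intensities add, so convert each level to linear form, sum, and take 10·log₁₀ of the total.
Σ 10^(L/10) = 10^(82/10) + 10^(90/10) + 10^(82/10) = 1.317e+09.
L_total = 10·log₁₀(1.317e+09) = 91.20 dB.

91 dB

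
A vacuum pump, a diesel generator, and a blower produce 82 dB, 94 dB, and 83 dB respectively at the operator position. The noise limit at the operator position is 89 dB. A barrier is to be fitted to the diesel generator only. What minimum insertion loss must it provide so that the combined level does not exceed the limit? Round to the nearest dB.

8 dB

Everything except the diesel generator sums to 10^(82/10) + 10^(83/10) = 3.580e+08 in linear terms, 85.54 dB.
The limit corresponds to 10^(89/10) = 7.943e+08; subtracting the fixed part leaves 4.363e+08 for the diesel generator, i.e. 86.40 dB.
Required insertion loss = 94 − 86.40 = 7.60 dB.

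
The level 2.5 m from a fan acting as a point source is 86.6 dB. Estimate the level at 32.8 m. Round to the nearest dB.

64 dB

Spherical spreading from a point source gives a 20·log₁₀(r₂/r₁) drop.
L₂ = 86.6 − 20·log₁₀(32.8/2.5) = 86.6 − 22.359 = 64.24 dB.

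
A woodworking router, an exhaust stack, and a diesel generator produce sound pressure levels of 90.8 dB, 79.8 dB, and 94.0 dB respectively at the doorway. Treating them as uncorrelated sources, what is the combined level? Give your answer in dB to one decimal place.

For uncorrelated sources the intensities add, so convert each level to linear form, sum, and take 10·log₁₀ of the total.
Σ 10^(L/10) = 10^(90.8/10) + 10^(79.8/10) + 10^(94.0/10) = 3.810e+09.
L_total = 10·log₁₀(3.810e+09) = 95.81 dB.

95.8 dB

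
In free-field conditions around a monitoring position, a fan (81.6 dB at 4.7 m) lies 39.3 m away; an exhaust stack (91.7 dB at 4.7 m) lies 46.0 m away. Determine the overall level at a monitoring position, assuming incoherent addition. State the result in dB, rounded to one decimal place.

First find each source's level at the receiver (point-source: −20·log₁₀(r/r_ref)), then combine on an intensity basis.
fan: 81.6 − 20·log₁₀(39.3/4.7) = 81.6 − 18.45 = 63.15 dB.
exhaust stack: 91.7 − 20·log₁₀(46.0/4.7) = 91.7 − 19.81 = 71.89 dB.
Σ 10^(L/10) = 1.751e+07 → L_total = 10·log₁₀(1.751e+07) = 72.43 dB.

72.4 dB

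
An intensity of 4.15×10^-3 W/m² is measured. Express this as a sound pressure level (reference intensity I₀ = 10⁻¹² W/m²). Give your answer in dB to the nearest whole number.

Dividing by I₀ shifts the exponent by 12: I/I₀ = 4.15×10^9.
L = 10·(0.6180 + 9) = 96.18 dB.

96 dB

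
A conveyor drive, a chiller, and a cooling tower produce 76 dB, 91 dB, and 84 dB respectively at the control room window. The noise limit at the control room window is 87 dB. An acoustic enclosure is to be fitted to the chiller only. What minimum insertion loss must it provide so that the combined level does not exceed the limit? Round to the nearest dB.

8 dB

Fixed contribution from the other sources: Σ 10^(L/10) = 10^(76/10) + 10^(84/10) = 2.910e+08 (84.64 dB).
To meet 87 dB overall, the treated chiller may contribute at most 10^(87/10) − 2.910e+08 = 2.102e+08, i.e. 83.23 dB.
So the chiller must be reduced from 91 to 83.23 dB: IL = 7.77 dB.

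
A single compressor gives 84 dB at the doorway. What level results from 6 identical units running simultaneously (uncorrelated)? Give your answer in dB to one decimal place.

91.8 dB

With 6 equal, uncorrelated contributions the intensity is 6× that of one unit, giving a rise of 10·log₁₀ 6.
L_total = 84 + 10·log₁₀(6) = 84 + 7.782 = 91.78 dB.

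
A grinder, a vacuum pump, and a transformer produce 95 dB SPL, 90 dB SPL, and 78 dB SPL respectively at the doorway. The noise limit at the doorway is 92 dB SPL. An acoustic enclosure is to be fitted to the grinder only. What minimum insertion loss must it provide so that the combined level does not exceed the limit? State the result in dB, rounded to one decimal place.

7.8 dB

The untreated sources together contribute 10^(90/10) + 10^(78/10) = 1.063e+09, i.e. 90.27 dB SPL.
To meet 92 dB SPL overall, the treated grinder may contribute at most 10^(92/10) − 1.063e+09 = 5.218e+08, i.e. 87.18 dB SPL.
So the grinder must be reduced from 95 to 87.18 dB SPL: IL = 7.82 dB.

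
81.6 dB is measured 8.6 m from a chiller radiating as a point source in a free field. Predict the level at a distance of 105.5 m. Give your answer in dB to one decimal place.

Point-source attenuation: ΔL = 20·log₁₀(r₂/r₁) = 20·log₁₀(105.5/8.6) = 21.775 dB.
L₂ = 81.6 − 20·log₁₀(105.5/8.6) = 81.6 − 21.775 = 59.82 dB.

59.8 dB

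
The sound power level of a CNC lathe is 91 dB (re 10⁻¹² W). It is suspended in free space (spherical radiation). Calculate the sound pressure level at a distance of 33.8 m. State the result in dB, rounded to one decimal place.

49.4 dB

The power spreads over a sphere of area 4π·r², so L_p = L_w − 10·log₁₀(4π·r²).
4π·r² = 1.436e+04 m², 10·log₁₀ of that is 41.570 dB.
L_p = 91 − 41.570 = 49.43 dB.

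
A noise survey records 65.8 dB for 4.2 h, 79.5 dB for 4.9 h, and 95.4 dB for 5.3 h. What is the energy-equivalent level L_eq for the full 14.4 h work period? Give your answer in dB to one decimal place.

Weight each interval's intensity by its duration and average over T = 14.4 h:
Σ tᵢ·10^(Lᵢ/10) = 4.2·10^(65.8/10) + 4.9·10^(79.5/10) + 5.3·10^(95.4/10) = 1.883e+10.
L_eq = 10·log₁₀(1.883e+10/14.4) = 91.16 dB.

91.2 dB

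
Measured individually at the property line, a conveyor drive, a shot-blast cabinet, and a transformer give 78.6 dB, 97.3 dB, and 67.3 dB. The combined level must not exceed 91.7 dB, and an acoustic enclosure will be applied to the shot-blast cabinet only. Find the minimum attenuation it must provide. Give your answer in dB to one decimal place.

The untreated sources together contribute 10^(78.6/10) + 10^(67.3/10) = 7.781e+07, i.e. 78.91 dB.
To meet 91.7 dB overall, the treated shot-blast cabinet may contribute at most 10^(91.7/10) − 7.781e+07 = 1.401e+09, i.e. 91.47 dB.
So the shot-blast cabinet must be reduced from 97.3 to 91.47 dB: IL = 5.83 dB.

5.8 dB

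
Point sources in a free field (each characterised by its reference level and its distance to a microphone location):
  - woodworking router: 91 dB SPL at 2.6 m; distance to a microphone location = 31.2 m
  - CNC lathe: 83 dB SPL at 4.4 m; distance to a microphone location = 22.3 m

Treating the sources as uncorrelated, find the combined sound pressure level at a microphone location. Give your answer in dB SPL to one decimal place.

Propagate each source to the receiver with L = L_ref − 20·log₁₀(r/r_ref), then add intensities.
woodworking router: 91 − 20·log₁₀(31.2/2.6) = 91 − 21.58 = 69.42 dB SPL.
CNC lathe: 83 − 20·log₁₀(22.3/4.4) = 83 − 14.10 = 68.90 dB SPL.
Σ 10^(L/10) = 1.651e+07 → L_total = 10·log₁₀(1.651e+07) = 72.18 dB SPL.

72.2 dB SPL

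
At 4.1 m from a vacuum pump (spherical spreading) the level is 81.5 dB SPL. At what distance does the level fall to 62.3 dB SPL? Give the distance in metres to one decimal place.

37.4 m

For a point source L₁ − L₂ = 20·log₁₀(r₂/r₁), so r₂ = r₁·10^((L₁−L₂)/20).
r₂ = 4.1·10^((81.5−62.3)/20) = 4.1·10^(19.2/20) = 37.39 m.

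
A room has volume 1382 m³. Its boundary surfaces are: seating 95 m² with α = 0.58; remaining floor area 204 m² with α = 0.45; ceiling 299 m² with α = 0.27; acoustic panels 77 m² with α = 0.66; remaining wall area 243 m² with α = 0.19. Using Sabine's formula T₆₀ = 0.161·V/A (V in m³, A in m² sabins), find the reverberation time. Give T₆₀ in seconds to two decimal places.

0.69 s

Summing Sᵢαᵢ: 95·0.58 + 204·0.45 + 299·0.27 + 77·0.66 + 243·0.19 = 324.62 m².
T₆₀ = 0.161·V/A = 0.161·1382/324.62 = 0.685 s.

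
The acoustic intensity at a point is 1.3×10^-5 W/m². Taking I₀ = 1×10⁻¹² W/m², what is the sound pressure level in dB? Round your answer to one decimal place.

I/I₀ = 1.3×10^-5/10⁻¹² = 1.3×10^7, and L = 10·log₁₀(I/I₀).
L = 10·(0.1139 + 7) = 71.14 dB.

71.1 dB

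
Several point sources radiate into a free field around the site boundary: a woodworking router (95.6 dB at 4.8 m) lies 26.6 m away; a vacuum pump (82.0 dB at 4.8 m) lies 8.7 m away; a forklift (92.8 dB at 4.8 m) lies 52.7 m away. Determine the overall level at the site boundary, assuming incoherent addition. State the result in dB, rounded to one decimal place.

82.6 dB

Propagate each source to the receiver with L = L_ref − 20·log₁₀(r/r_ref), then add intensities.
woodworking router: 95.6 − 20·log₁₀(26.6/4.8) = 95.6 − 14.87 = 80.73 dB.
vacuum pump: 82.0 − 20·log₁₀(8.7/4.8) = 82.0 − 5.17 = 76.83 dB.
forklift: 92.8 − 20·log₁₀(52.7/4.8) = 92.8 − 20.81 = 71.99 dB.
Σ 10^(L/10) = 1.823e+08 → L_total = 10·log₁₀(1.823e+08) = 82.61 dB.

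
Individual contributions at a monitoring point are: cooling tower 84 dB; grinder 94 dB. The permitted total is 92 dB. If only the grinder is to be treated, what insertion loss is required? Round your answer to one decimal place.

Fixed contribution from the other source: Σ 10^(L/10) = 10^(84/10) = 2.512e+08 (84.00 dB).
To meet 92 dB overall, the treated grinder may contribute at most 10^(92/10) − 2.512e+08 = 1.334e+09, i.e. 91.25 dB.
Required insertion loss = 94 − 91.25 = 2.75 dB.

2.7 dB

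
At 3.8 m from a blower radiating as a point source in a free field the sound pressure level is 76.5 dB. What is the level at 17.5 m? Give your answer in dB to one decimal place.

For a point source, L₂ = L₁ − 20·log₁₀(r₂/r₁).
L₂ = 76.5 − 20·log₁₀(17.5/3.8) = 76.5 − 13.265 = 63.23 dB.

63.2 dB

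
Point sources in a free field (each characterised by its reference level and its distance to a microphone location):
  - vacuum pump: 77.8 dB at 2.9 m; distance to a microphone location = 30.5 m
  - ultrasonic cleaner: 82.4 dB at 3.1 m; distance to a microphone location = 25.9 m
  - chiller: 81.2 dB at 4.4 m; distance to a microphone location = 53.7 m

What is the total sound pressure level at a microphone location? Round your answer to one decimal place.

65.9 dB

Apply inverse-square spreading to bring every level to the receiver, then sum 10^(L/10).
vacuum pump: 77.8 − 20·log₁₀(30.5/2.9) = 77.8 − 20.44 = 57.36 dB.
ultrasonic cleaner: 82.4 − 20·log₁₀(25.9/3.1) = 82.4 − 18.44 = 63.96 dB.
chiller: 81.2 − 20·log₁₀(53.7/4.4) = 81.2 − 21.73 = 59.47 dB.
Σ 10^(L/10) = 3.919e+06 → L_total = 10·log₁₀(3.919e+06) = 65.93 dB.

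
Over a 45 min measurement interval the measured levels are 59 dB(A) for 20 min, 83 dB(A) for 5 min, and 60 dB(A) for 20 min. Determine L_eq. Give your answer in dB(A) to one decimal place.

73.6 dB(A)

Weight each interval's intensity by its duration and average over T = 45 min:
Σ tᵢ·10^(Lᵢ/10) = 20·10^(59/10) + 5·10^(83/10) + 20·10^(60/10) = 1.034e+09.
L_eq = 10·log₁₀(1.034e+09/45) = 73.61 dB(A).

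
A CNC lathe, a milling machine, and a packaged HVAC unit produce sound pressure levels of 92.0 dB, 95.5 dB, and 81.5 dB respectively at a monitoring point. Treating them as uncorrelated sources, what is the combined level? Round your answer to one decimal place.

For uncorrelated sources the intensities add, so convert each level to linear form, sum, and take 10·log₁₀ of the total.
Σ 10^(L/10) = 10^(92.0/10) + 10^(95.5/10) + 10^(81.5/10) = 5.274e+09.
L_total = 10·log₁₀(5.274e+09) = 97.22 dB.

97.2 dB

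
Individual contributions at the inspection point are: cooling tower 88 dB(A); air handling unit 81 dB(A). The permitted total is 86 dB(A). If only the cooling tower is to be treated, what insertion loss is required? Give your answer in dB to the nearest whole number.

Everything except the cooling tower sums to 10^(81/10) = 1.259e+08 in linear terms, 81.00 dB(A).
The limit corresponds to 10^(86/10) = 3.981e+08; subtracting the fixed part leaves 2.722e+08 for the cooling tower, i.e. 84.35 dB(A).
Required insertion loss = 88 − 84.35 = 3.65 dB.

4 dB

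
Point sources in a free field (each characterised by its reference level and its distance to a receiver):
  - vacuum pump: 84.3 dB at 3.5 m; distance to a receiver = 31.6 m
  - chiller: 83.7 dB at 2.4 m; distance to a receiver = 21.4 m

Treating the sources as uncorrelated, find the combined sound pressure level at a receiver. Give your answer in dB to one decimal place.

Propagate each source to the receiver with L = L_ref − 20·log₁₀(r/r_ref), then add intensities.
vacuum pump: 84.3 − 20·log₁₀(31.6/3.5) = 84.3 − 19.11 = 65.19 dB.
chiller: 83.7 − 20·log₁₀(21.4/2.4) = 83.7 − 19.00 = 64.70 dB.
Σ 10^(L/10) = 6.250e+06 → L_total = 10·log₁₀(6.250e+06) = 67.96 dB.

68.0 dB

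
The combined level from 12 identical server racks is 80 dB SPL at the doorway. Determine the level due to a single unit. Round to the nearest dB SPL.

69 dB SPL

12 equal contributions raise the level by 10·log₁₀ 12 = 10.792 dB, so each unit alone gives 80 − 10.792.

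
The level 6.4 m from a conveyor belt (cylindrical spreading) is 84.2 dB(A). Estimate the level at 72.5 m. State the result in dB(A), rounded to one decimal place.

73.7 dB(A)

For a line source, L₂ = L₁ − 10·log₁₀(r₂/r₁).
L₂ = 84.2 − 10·log₁₀(72.5/6.4) = 84.2 − 10.542 = 73.66 dB(A).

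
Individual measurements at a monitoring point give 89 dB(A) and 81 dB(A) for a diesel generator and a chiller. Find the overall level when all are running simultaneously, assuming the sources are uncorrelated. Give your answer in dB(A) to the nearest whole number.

For uncorrelated sources the intensities add, so convert each level to linear form, sum, and take 10·log₁₀ of the total.
Σ 10^(L/10) = 10^(89/10) + 10^(81/10) = 9.202e+08.
L_total = 10·log₁₀(9.202e+08) = 89.64 dB(A).

90 dB(A)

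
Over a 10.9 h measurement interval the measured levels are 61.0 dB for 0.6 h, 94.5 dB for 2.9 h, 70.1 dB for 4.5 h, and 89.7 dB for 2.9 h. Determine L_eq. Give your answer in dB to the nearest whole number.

90 dB

L_eq = 10·log₁₀[(1/T)·Σ tᵢ·10^(Lᵢ/10)] with T = 10.9 h.
Σ tᵢ·10^(Lᵢ/10) = 0.6·10^(61.0/10) + 2.9·10^(94.5/10) + 4.5·10^(70.1/10) + 2.9·10^(89.7/10) = 1.093e+10.
L_eq = 10·log₁₀(1.093e+10/10.9) = 90.01 dB.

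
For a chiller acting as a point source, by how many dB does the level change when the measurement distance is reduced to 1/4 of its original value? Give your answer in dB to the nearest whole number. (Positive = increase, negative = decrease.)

With spherical spreading the level changes by −20·log₁₀(r₂/r₁).
ΔL = −20·log₁₀(0.25) = +12.04 dB.

+12 dB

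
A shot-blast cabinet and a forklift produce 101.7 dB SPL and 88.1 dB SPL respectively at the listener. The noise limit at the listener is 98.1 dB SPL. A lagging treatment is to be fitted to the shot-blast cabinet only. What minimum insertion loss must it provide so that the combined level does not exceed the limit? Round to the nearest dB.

Fixed contribution from the other source: Σ 10^(L/10) = 10^(88.1/10) = 6.457e+08 (88.10 dB SPL).
The limit corresponds to 10^(98.1/10) = 6.457e+09; subtracting the fixed part leaves 5.811e+09 for the shot-blast cabinet, i.e. 97.64 dB SPL.
So the shot-blast cabinet must be reduced from 101.7 to 97.64 dB SPL: IL = 4.06 dB.

4 dB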